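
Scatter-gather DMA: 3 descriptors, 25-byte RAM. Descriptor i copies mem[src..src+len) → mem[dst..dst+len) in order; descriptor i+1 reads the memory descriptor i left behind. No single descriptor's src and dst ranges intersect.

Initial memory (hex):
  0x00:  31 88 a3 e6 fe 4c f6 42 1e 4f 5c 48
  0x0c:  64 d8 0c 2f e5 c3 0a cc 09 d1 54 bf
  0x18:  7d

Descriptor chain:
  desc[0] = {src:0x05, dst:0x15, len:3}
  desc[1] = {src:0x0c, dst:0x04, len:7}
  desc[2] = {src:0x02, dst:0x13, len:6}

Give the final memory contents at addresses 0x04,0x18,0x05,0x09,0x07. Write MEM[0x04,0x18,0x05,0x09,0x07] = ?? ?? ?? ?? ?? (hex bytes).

[0] 0x05->0x15 len=3 : 4c f6 42
[1] 0x0c->0x04 len=7 : 64 d8 0c 2f e5 c3 0a
[2] 0x02->0x13 len=6 : a3 e6 64 d8 0c 2f
query mem[0x04]=0x64, mem[0x18]=0x2f, mem[0x05]=0xd8, mem[0x09]=0xc3, mem[0x07]=0x2f

MEM[0x04,0x18,0x05,0x09,0x07] = 64 2f d8 c3 2f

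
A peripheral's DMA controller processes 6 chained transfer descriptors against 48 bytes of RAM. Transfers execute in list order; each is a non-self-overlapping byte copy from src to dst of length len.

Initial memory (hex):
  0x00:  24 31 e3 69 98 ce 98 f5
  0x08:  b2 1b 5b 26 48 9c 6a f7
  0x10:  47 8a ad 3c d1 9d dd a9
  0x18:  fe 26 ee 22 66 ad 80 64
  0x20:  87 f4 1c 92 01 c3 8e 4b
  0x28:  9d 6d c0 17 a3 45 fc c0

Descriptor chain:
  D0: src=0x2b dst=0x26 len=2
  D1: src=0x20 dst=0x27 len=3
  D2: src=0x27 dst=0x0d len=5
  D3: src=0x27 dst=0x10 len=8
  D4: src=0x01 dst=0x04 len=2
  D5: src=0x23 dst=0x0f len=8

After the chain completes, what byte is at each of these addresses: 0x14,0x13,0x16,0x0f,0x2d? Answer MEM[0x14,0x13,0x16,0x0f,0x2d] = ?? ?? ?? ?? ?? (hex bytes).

D0: mem[0x26..0x27] <- [17 a3]
D1: mem[0x27..0x29] <- [87 f4 1c]
D2: mem[0x0d..0x11] <- [87 f4 1c c0 17]
D3: mem[0x10..0x17] <- [87 f4 1c c0 17 a3 45 fc]
D4: mem[0x04..0x05] <- [31 e3]
D5: mem[0x0f..0x16] <- [92 01 c3 17 87 f4 1c c0]
query mem[0x14]=0xf4, mem[0x13]=0x87, mem[0x16]=0xc0, mem[0x0f]=0x92, mem[0x2d]=0x45

MEM[0x14,0x13,0x16,0x0f,0x2d] = f4 87 c0 92 45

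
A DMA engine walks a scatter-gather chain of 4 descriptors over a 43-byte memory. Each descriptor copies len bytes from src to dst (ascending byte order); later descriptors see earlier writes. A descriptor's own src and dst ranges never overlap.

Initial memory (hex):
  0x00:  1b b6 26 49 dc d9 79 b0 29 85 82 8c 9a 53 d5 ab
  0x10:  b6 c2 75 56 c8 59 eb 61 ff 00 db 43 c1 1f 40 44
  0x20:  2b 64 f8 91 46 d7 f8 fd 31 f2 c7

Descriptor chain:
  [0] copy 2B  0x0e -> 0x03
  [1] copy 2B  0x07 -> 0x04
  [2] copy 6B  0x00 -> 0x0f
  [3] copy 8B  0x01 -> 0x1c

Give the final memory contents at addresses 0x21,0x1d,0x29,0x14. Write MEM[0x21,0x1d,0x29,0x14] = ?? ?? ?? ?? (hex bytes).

D0: mem[0x03..0x04] <- [d5 ab]
D1: mem[0x04..0x05] <- [b0 29]
D2: mem[0x0f..0x14] <- [1b b6 26 d5 b0 29]
D3: mem[0x1c..0x23] <- [b6 26 d5 b0 29 79 b0 29]
query mem[0x21]=0x79, mem[0x1d]=0x26, mem[0x29]=0xf2, mem[0x14]=0x29

MEM[0x21,0x1d,0x29,0x14] = 79 26 f2 29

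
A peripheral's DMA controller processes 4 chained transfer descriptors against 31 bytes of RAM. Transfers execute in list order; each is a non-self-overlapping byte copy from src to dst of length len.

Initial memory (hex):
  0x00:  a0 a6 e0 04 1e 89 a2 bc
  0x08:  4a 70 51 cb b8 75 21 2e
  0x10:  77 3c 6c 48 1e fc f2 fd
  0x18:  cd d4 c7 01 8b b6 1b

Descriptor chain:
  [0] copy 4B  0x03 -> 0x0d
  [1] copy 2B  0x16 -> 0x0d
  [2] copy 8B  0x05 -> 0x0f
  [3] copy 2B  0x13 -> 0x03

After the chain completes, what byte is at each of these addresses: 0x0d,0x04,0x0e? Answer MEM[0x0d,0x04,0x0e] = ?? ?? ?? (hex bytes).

MEM[0x0d,0x04,0x0e] = f2 51 fd

#0 dst[0x0d+4] := {0x04,0x1e,0x89,0xa2}
#1 dst[0x0d+2] := {0xf2,0xfd}
#2 dst[0x0f+8] := {0x89,0xa2,0xbc,0x4a,0x70,0x51,0xcb,0xb8}
#3 dst[0x03+2] := {0x70,0x51}
query mem[0x0d]=0xf2, mem[0x04]=0x51, mem[0x0e]=0xfd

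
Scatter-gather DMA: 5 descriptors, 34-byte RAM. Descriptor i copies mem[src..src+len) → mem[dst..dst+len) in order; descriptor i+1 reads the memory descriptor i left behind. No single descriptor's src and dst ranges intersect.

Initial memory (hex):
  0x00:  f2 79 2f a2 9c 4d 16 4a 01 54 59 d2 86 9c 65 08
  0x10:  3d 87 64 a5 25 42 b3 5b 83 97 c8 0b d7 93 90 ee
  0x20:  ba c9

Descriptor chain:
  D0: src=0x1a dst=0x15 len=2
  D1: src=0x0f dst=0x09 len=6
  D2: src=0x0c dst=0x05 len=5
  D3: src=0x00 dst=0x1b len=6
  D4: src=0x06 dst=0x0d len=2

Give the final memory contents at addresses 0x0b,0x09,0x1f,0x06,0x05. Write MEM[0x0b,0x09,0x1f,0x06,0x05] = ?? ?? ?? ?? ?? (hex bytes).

MEM[0x0b,0x09,0x1f,0x06,0x05] = 87 3d 9c a5 64

#0 dst[0x15+2] := {0xc8,0x0b}
#1 dst[0x09+6] := {0x08,0x3d,0x87,0x64,0xa5,0x25}
#2 dst[0x05+5] := {0x64,0xa5,0x25,0x08,0x3d}
#3 dst[0x1b+6] := {0xf2,0x79,0x2f,0xa2,0x9c,0x64}
#4 dst[0x0d+2] := {0xa5,0x25}
query mem[0x0b]=0x87, mem[0x09]=0x3d, mem[0x1f]=0x9c, mem[0x06]=0xa5, mem[0x05]=0x64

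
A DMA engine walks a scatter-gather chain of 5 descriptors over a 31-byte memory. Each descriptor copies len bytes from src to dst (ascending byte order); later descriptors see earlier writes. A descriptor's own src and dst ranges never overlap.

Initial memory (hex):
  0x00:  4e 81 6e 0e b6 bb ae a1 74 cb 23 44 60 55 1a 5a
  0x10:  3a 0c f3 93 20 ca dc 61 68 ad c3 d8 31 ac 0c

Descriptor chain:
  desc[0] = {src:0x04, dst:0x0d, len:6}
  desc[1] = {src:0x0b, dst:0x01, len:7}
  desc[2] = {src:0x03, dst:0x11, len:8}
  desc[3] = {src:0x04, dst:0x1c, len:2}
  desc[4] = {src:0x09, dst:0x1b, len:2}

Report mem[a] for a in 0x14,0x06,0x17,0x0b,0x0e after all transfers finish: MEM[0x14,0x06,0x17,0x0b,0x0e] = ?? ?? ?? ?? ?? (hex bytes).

MEM[0x14,0x06,0x17,0x0b,0x0e] = a1 a1 cb 44 bb

  after D0: wrote 6B at 0x0d = b6bbaea174cb
  after D1: wrote 7B at 0x01 = 4460b6bbaea174
  after D2: wrote 8B at 0x11 = b6bbaea17474cb23
  after D3: wrote 2B at 0x1c = bbae
  after D4: wrote 2B at 0x1b = cb23
query mem[0x14]=0xa1, mem[0x06]=0xa1, mem[0x17]=0xcb, mem[0x0b]=0x44, mem[0x0e]=0xbb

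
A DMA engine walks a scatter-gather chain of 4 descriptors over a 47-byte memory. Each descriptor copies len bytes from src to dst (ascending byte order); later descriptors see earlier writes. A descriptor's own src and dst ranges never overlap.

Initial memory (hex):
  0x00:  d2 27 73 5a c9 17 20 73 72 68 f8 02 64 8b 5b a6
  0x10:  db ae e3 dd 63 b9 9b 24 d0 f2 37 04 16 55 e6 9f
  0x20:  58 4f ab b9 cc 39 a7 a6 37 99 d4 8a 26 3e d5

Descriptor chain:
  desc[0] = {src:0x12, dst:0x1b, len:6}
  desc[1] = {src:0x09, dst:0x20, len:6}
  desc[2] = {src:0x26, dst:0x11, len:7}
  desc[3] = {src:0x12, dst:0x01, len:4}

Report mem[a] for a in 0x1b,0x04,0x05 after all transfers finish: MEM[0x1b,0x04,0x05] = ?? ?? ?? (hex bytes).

[0] 0x12->0x1b len=6 : e3 dd 63 b9 9b 24
[1] 0x09->0x20 len=6 : 68 f8 02 64 8b 5b
[2] 0x26->0x11 len=7 : a7 a6 37 99 d4 8a 26
[3] 0x12->0x01 len=4 : a6 37 99 d4
query mem[0x1b]=0xe3, mem[0x04]=0xd4, mem[0x05]=0x17

MEM[0x1b,0x04,0x05] = e3 d4 17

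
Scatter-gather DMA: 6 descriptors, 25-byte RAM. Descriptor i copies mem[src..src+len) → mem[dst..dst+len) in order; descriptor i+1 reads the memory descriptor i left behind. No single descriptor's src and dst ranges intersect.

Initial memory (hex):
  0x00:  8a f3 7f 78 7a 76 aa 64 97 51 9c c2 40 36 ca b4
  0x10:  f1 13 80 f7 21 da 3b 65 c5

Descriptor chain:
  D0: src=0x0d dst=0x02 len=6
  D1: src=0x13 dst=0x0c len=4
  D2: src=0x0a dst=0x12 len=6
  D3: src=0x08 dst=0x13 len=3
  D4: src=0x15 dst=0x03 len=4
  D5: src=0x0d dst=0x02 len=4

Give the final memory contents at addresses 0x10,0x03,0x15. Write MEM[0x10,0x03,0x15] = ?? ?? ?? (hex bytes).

  after D0: wrote 6B at 0x02 = 36cab4f11380
  after D1: wrote 4B at 0x0c = f721da3b
  after D2: wrote 6B at 0x12 = 9cc2f721da3b
  after D3: wrote 3B at 0x13 = 97519c
  after D4: wrote 4B at 0x03 = 9cda3bc5
  after D5: wrote 4B at 0x02 = 21da3bf1
query mem[0x10]=0xf1, mem[0x03]=0xda, mem[0x15]=0x9c

MEM[0x10,0x03,0x15] = f1 da 9c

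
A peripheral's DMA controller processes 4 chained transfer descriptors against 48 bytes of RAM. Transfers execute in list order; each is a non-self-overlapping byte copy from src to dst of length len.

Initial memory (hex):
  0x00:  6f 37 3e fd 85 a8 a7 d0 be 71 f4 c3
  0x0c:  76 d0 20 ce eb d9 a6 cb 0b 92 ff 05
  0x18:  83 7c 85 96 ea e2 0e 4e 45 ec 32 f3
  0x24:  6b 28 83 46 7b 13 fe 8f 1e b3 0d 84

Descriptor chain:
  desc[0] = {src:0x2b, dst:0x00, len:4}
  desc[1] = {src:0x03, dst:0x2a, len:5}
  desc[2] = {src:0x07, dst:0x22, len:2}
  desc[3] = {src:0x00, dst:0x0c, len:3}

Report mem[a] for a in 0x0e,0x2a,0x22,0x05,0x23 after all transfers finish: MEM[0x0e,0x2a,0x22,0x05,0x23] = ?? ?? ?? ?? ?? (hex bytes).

#0 dst[0x00+4] := {0x8f,0x1e,0xb3,0x0d}
#1 dst[0x2a+5] := {0x0d,0x85,0xa8,0xa7,0xd0}
#2 dst[0x22+2] := {0xd0,0xbe}
#3 dst[0x0c+3] := {0x8f,0x1e,0xb3}
query mem[0x0e]=0xb3, mem[0x2a]=0x0d, mem[0x22]=0xd0, mem[0x05]=0xa8, mem[0x23]=0xbe

MEM[0x0e,0x2a,0x22,0x05,0x23] = b3 0d d0 a8 be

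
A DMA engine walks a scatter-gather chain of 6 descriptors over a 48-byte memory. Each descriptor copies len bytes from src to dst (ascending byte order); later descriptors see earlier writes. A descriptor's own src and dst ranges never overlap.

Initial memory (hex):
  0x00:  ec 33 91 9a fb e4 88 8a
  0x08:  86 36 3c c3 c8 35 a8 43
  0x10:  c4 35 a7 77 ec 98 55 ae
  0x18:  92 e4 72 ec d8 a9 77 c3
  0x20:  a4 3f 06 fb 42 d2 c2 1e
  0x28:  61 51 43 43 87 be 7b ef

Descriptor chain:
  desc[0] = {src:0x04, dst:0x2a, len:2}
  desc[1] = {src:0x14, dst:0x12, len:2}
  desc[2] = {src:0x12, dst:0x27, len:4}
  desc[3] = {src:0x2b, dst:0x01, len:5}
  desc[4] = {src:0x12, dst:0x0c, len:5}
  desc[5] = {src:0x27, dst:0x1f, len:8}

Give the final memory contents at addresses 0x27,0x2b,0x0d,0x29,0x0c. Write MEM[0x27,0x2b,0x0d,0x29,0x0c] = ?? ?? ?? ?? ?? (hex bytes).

MEM[0x27,0x2b,0x0d,0x29,0x0c] = ec e4 98 ec ec

[0] 0x04->0x2a len=2 : fb e4
[1] 0x14->0x12 len=2 : ec 98
[2] 0x12->0x27 len=4 : ec 98 ec 98
[3] 0x2b->0x01 len=5 : e4 87 be 7b ef
[4] 0x12->0x0c len=5 : ec 98 ec 98 55
[5] 0x27->0x1f len=8 : ec 98 ec 98 e4 87 be 7b
query mem[0x27]=0xec, mem[0x2b]=0xe4, mem[0x0d]=0x98, mem[0x29]=0xec, mem[0x0c]=0xec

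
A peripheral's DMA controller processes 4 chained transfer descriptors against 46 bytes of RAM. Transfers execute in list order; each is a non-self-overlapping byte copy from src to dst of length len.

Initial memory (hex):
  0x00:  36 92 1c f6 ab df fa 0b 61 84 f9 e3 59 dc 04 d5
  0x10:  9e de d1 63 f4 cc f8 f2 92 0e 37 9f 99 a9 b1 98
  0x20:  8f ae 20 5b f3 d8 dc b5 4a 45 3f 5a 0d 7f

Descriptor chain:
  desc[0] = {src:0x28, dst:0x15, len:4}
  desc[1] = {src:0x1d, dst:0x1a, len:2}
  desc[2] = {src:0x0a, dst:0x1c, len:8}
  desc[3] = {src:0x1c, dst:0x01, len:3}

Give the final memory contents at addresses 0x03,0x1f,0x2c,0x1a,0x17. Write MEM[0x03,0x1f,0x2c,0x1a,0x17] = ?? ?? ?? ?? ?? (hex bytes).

D0: mem[0x15..0x18] <- [4a 45 3f 5a]
D1: mem[0x1a..0x1b] <- [a9 b1]
D2: mem[0x1c..0x23] <- [f9 e3 59 dc 04 d5 9e de]
D3: mem[0x01..0x03] <- [f9 e3 59]
query mem[0x03]=0x59, mem[0x1f]=0xdc, mem[0x2c]=0x0d, mem[0x1a]=0xa9, mem[0x17]=0x3f

MEM[0x03,0x1f,0x2c,0x1a,0x17] = 59 dc 0d a9 3f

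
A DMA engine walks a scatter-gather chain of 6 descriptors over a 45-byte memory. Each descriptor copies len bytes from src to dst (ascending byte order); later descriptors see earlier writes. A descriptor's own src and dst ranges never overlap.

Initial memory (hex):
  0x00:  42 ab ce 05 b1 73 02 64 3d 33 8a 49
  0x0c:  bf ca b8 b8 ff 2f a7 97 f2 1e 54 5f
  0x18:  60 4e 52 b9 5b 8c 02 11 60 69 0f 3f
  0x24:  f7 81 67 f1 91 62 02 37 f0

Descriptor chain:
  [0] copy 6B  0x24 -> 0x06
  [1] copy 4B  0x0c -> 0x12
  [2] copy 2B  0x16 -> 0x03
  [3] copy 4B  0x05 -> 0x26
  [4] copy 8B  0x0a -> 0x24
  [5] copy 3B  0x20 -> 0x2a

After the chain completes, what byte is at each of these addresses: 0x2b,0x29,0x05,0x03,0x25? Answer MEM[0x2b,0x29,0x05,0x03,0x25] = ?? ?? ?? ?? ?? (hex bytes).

MEM[0x2b,0x29,0x05,0x03,0x25] = 69 b8 73 54 62

#0 dst[0x06+6] := {0xf7,0x81,0x67,0xf1,0x91,0x62}
#1 dst[0x12+4] := {0xbf,0xca,0xb8,0xb8}
#2 dst[0x03+2] := {0x54,0x5f}
#3 dst[0x26+4] := {0x73,0xf7,0x81,0x67}
#4 dst[0x24+8] := {0x91,0x62,0xbf,0xca,0xb8,0xb8,0xff,0x2f}
#5 dst[0x2a+3] := {0x60,0x69,0x0f}
query mem[0x2b]=0x69, mem[0x29]=0xb8, mem[0x05]=0x73, mem[0x03]=0x54, mem[0x25]=0x62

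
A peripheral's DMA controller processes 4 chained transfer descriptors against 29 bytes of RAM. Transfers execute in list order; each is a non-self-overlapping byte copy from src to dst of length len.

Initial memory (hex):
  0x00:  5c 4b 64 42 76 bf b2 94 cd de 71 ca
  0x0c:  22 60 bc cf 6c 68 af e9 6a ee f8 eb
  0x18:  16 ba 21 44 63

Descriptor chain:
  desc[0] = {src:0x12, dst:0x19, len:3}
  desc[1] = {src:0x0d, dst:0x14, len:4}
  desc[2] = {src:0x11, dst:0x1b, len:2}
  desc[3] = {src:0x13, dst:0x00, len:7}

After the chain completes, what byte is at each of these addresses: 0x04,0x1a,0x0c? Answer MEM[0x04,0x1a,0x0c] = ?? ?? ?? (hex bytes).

MEM[0x04,0x1a,0x0c] = 6c e9 22

  after D0: wrote 3B at 0x19 = afe96a
  after D1: wrote 4B at 0x14 = 60bccf6c
  after D2: wrote 2B at 0x1b = 68af
  after D3: wrote 7B at 0x00 = e960bccf6c16af
query mem[0x04]=0x6c, mem[0x1a]=0xe9, mem[0x0c]=0x22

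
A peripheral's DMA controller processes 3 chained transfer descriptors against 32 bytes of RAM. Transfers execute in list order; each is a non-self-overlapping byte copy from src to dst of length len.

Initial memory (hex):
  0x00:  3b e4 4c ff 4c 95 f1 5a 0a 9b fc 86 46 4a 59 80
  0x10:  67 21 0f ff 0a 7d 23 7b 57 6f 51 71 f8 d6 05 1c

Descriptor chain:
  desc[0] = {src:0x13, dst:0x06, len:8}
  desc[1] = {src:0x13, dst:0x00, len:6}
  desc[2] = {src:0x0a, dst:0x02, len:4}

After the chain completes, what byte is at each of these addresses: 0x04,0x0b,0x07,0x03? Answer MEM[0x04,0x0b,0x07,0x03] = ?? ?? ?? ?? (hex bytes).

  after D0: wrote 8B at 0x06 = ff0a7d237b576f51
  after D1: wrote 6B at 0x00 = ff0a7d237b57
  after D2: wrote 4B at 0x02 = 7b576f51
query mem[0x04]=0x6f, mem[0x0b]=0x57, mem[0x07]=0x0a, mem[0x03]=0x57

MEM[0x04,0x0b,0x07,0x03] = 6f 57 0a 57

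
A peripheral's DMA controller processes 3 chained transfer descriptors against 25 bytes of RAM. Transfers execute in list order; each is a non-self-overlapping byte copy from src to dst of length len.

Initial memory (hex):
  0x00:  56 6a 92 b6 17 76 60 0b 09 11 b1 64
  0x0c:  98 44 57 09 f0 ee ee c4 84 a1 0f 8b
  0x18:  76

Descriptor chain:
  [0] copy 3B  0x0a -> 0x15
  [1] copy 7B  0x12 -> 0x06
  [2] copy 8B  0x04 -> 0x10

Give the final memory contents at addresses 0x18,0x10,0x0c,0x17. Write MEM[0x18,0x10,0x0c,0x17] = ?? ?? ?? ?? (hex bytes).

MEM[0x18,0x10,0x0c,0x17] = 76 17 76 98

  after D0: wrote 3B at 0x15 = b16498
  after D1: wrote 7B at 0x06 = eec484b1649876
  after D2: wrote 8B at 0x10 = 1776eec484b16498
query mem[0x18]=0x76, mem[0x10]=0x17, mem[0x0c]=0x76, mem[0x17]=0x98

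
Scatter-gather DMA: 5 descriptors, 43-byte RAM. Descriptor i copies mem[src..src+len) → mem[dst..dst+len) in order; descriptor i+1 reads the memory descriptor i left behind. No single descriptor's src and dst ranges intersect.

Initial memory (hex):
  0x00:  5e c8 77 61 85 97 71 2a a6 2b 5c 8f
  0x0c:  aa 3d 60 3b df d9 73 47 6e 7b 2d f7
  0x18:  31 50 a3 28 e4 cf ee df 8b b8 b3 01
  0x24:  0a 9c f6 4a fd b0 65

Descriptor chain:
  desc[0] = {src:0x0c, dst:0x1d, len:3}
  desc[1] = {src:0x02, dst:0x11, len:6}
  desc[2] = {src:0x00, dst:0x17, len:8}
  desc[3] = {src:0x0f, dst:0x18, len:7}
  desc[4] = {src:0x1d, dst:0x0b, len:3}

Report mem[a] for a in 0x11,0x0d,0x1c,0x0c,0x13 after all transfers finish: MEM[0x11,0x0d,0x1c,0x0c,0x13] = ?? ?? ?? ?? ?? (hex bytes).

MEM[0x11,0x0d,0x1c,0x0c,0x13] = 77 60 85 71 85

#0 dst[0x1d+3] := {0xaa,0x3d,0x60}
#1 dst[0x11+6] := {0x77,0x61,0x85,0x97,0x71,0x2a}
#2 dst[0x17+8] := {0x5e,0xc8,0x77,0x61,0x85,0x97,0x71,0x2a}
#3 dst[0x18+7] := {0x3b,0xdf,0x77,0x61,0x85,0x97,0x71}
#4 dst[0x0b+3] := {0x97,0x71,0x60}
query mem[0x11]=0x77, mem[0x0d]=0x60, mem[0x1c]=0x85, mem[0x0c]=0x71, mem[0x13]=0x85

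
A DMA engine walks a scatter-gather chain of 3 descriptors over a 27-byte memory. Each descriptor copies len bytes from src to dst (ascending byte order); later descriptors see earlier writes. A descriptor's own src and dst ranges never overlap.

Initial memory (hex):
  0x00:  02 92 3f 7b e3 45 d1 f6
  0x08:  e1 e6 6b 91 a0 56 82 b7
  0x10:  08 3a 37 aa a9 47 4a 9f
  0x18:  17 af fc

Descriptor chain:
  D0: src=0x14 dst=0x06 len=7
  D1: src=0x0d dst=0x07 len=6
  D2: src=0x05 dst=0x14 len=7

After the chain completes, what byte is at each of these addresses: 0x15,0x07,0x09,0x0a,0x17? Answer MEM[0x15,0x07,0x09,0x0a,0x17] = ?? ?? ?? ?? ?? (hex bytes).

MEM[0x15,0x07,0x09,0x0a,0x17] = a9 56 b7 08 82

[0] 0x14->0x06 len=7 : a9 47 4a 9f 17 af fc
[1] 0x0d->0x07 len=6 : 56 82 b7 08 3a 37
[2] 0x05->0x14 len=7 : 45 a9 56 82 b7 08 3a
query mem[0x15]=0xa9, mem[0x07]=0x56, mem[0x09]=0xb7, mem[0x0a]=0x08, mem[0x17]=0x82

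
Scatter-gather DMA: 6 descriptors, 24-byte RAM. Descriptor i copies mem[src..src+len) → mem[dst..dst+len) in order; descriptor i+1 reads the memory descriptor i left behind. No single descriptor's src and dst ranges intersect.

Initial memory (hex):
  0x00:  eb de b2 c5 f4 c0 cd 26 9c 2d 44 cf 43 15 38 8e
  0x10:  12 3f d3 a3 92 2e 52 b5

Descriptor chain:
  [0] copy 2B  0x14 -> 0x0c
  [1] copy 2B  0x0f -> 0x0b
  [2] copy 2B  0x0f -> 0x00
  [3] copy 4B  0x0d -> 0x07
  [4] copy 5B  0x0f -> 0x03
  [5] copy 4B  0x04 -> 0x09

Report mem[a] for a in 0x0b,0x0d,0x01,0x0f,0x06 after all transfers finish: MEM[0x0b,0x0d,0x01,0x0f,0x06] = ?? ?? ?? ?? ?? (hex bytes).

#0 dst[0x0c+2] := {0x92,0x2e}
#1 dst[0x0b+2] := {0x8e,0x12}
#2 dst[0x00+2] := {0x8e,0x12}
#3 dst[0x07+4] := {0x2e,0x38,0x8e,0x12}
#4 dst[0x03+5] := {0x8e,0x12,0x3f,0xd3,0xa3}
#5 dst[0x09+4] := {0x12,0x3f,0xd3,0xa3}
query mem[0x0b]=0xd3, mem[0x0d]=0x2e, mem[0x01]=0x12, mem[0x0f]=0x8e, mem[0x06]=0xd3

MEM[0x0b,0x0d,0x01,0x0f,0x06] = d3 2e 12 8e d3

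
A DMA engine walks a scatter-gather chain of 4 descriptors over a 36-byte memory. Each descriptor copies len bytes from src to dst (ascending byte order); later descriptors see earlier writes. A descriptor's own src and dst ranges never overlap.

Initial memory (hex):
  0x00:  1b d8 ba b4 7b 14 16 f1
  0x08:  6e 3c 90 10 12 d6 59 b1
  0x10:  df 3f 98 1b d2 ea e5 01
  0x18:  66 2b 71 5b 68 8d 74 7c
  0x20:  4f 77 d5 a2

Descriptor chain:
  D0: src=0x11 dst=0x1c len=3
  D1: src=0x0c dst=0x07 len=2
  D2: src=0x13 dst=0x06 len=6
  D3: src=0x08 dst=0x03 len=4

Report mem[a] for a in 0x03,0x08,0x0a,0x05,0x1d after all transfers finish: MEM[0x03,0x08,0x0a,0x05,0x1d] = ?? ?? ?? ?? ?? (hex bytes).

MEM[0x03,0x08,0x0a,0x05,0x1d] = ea ea 01 01 98

D0: mem[0x1c..0x1e] <- [3f 98 1b]
D1: mem[0x07..0x08] <- [12 d6]
D2: mem[0x06..0x0b] <- [1b d2 ea e5 01 66]
D3: mem[0x03..0x06] <- [ea e5 01 66]
query mem[0x03]=0xea, mem[0x08]=0xea, mem[0x0a]=0x01, mem[0x05]=0x01, mem[0x1d]=0x98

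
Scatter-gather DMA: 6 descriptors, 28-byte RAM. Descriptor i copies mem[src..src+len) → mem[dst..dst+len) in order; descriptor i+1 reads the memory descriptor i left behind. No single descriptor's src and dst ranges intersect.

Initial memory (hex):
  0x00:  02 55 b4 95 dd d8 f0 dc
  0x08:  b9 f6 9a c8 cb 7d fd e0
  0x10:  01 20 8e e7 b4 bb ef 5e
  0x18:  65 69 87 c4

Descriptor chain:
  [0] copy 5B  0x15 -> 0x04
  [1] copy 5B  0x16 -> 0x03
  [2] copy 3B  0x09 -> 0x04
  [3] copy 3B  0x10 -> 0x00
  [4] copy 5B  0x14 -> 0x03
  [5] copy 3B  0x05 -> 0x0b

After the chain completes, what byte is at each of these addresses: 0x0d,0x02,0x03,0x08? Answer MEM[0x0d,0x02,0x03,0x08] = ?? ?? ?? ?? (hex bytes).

D0: mem[0x04..0x08] <- [bb ef 5e 65 69]
D1: mem[0x03..0x07] <- [ef 5e 65 69 87]
D2: mem[0x04..0x06] <- [f6 9a c8]
D3: mem[0x00..0x02] <- [01 20 8e]
D4: mem[0x03..0x07] <- [b4 bb ef 5e 65]
D5: mem[0x0b..0x0d] <- [ef 5e 65]
query mem[0x0d]=0x65, mem[0x02]=0x8e, mem[0x03]=0xb4, mem[0x08]=0x69

MEM[0x0d,0x02,0x03,0x08] = 65 8e b4 69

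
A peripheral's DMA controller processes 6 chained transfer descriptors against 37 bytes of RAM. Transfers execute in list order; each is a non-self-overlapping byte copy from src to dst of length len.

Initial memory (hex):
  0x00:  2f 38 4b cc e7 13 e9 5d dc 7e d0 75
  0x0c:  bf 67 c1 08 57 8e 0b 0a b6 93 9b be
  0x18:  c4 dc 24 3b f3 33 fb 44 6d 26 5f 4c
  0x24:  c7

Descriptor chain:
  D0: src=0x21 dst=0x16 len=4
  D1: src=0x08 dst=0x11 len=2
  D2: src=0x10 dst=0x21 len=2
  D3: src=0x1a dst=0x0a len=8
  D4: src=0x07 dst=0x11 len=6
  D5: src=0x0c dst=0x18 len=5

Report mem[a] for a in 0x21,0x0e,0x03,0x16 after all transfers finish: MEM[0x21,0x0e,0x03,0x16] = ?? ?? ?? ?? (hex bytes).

MEM[0x21,0x0e,0x03,0x16] = 57 fb cc f3

D0: mem[0x16..0x19] <- [26 5f 4c c7]
D1: mem[0x11..0x12] <- [dc 7e]
D2: mem[0x21..0x22] <- [57 dc]
D3: mem[0x0a..0x11] <- [24 3b f3 33 fb 44 6d 57]
D4: mem[0x11..0x16] <- [5d dc 7e 24 3b f3]
D5: mem[0x18..0x1c] <- [f3 33 fb 44 6d]
query mem[0x21]=0x57, mem[0x0e]=0xfb, mem[0x03]=0xcc, mem[0x16]=0xf3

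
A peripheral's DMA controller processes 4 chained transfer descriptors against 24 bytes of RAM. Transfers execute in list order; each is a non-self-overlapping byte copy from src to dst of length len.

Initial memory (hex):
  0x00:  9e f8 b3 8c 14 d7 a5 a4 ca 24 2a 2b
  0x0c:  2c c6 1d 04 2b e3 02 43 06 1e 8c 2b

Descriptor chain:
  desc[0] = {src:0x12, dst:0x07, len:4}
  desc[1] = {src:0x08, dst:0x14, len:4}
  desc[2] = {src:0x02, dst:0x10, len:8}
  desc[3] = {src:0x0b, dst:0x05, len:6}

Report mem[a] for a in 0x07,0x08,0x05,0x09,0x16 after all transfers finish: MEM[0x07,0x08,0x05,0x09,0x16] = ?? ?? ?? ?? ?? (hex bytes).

MEM[0x07,0x08,0x05,0x09,0x16] = c6 1d 2b 04 43

[0] 0x12->0x07 len=4 : 02 43 06 1e
[1] 0x08->0x14 len=4 : 43 06 1e 2b
[2] 0x02->0x10 len=8 : b3 8c 14 d7 a5 02 43 06
[3] 0x0b->0x05 len=6 : 2b 2c c6 1d 04 b3
query mem[0x07]=0xc6, mem[0x08]=0x1d, mem[0x05]=0x2b, mem[0x09]=0x04, mem[0x16]=0x43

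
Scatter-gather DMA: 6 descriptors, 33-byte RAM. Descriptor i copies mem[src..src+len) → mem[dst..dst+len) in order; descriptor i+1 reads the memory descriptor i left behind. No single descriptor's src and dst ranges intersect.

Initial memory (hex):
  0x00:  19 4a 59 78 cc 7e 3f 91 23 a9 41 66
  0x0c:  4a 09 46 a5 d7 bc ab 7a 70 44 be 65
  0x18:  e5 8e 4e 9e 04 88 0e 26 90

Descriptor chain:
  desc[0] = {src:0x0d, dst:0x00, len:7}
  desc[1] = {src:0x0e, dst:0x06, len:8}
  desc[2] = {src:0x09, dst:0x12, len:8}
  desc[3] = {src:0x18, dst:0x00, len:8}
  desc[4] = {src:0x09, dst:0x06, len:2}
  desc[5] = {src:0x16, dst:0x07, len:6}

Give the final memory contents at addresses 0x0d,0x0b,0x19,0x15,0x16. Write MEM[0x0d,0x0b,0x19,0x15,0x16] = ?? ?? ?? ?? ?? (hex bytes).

MEM[0x0d,0x0b,0x19,0x15,0x16] = 44 4e d7 70 44

  after D0: wrote 7B at 0x00 = 0946a5d7bcab7a
  after D1: wrote 8B at 0x06 = 46a5d7bcab7a7044
  after D2: wrote 8B at 0x12 = bcab7a704446a5d7
  after D3: wrote 8B at 0x00 = a5d74e9e04880e26
  after D4: wrote 2B at 0x06 = bcab
  after D5: wrote 6B at 0x07 = 4446a5d74e9e
query mem[0x0d]=0x44, mem[0x0b]=0x4e, mem[0x19]=0xd7, mem[0x15]=0x70, mem[0x16]=0x44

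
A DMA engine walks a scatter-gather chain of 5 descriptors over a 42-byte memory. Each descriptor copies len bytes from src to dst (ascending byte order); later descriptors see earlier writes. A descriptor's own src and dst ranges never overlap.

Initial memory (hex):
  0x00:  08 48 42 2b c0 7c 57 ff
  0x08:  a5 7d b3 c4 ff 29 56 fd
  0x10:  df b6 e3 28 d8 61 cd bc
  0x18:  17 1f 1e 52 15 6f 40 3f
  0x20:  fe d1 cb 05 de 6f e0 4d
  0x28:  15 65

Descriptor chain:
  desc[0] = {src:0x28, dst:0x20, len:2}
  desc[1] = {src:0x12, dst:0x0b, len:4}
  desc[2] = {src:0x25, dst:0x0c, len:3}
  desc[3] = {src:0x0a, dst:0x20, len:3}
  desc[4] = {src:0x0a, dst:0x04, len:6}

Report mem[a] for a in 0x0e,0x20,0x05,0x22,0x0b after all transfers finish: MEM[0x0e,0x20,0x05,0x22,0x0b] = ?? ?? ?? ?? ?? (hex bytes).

#0 dst[0x20+2] := {0x15,0x65}
#1 dst[0x0b+4] := {0xe3,0x28,0xd8,0x61}
#2 dst[0x0c+3] := {0x6f,0xe0,0x4d}
#3 dst[0x20+3] := {0xb3,0xe3,0x6f}
#4 dst[0x04+6] := {0xb3,0xe3,0x6f,0xe0,0x4d,0xfd}
query mem[0x0e]=0x4d, mem[0x20]=0xb3, mem[0x05]=0xe3, mem[0x22]=0x6f, mem[0x0b]=0xe3

MEM[0x0e,0x20,0x05,0x22,0x0b] = 4d b3 e3 6f e3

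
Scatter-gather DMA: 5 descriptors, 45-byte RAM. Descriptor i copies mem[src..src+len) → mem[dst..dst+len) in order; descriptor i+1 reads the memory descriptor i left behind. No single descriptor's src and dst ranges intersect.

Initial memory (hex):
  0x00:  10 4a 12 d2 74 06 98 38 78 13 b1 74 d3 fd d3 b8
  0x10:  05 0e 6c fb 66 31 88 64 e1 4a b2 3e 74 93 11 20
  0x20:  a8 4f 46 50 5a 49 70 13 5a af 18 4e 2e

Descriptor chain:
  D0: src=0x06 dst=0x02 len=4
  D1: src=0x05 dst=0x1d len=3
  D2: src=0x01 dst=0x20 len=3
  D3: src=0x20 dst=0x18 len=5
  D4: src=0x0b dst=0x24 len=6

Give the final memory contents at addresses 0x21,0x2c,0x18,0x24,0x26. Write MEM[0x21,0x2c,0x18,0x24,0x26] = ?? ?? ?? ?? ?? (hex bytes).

[0] 0x06->0x02 len=4 : 98 38 78 13
[1] 0x05->0x1d len=3 : 13 98 38
[2] 0x01->0x20 len=3 : 4a 98 38
[3] 0x20->0x18 len=5 : 4a 98 38 50 5a
[4] 0x0b->0x24 len=6 : 74 d3 fd d3 b8 05
query mem[0x21]=0x98, mem[0x2c]=0x2e, mem[0x18]=0x4a, mem[0x24]=0x74, mem[0x26]=0xfd

MEM[0x21,0x2c,0x18,0x24,0x26] = 98 2e 4a 74 fd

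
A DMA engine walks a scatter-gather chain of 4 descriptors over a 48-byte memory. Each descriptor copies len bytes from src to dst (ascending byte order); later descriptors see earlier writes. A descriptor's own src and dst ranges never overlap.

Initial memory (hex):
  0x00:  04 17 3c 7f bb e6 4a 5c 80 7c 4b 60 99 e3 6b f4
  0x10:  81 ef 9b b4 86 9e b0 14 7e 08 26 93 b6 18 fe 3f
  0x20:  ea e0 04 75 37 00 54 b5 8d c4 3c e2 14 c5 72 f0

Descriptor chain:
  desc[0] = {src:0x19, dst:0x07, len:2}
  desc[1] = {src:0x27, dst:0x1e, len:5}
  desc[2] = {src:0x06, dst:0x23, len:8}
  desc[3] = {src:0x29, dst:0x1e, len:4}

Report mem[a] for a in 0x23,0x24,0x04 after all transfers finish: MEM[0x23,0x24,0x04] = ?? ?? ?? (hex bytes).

MEM[0x23,0x24,0x04] = 4a 08 bb

D0: mem[0x07..0x08] <- [08 26]
D1: mem[0x1e..0x22] <- [b5 8d c4 3c e2]
D2: mem[0x23..0x2a] <- [4a 08 26 7c 4b 60 99 e3]
D3: mem[0x1e..0x21] <- [99 e3 e2 14]
query mem[0x23]=0x4a, mem[0x24]=0x08, mem[0x04]=0xbb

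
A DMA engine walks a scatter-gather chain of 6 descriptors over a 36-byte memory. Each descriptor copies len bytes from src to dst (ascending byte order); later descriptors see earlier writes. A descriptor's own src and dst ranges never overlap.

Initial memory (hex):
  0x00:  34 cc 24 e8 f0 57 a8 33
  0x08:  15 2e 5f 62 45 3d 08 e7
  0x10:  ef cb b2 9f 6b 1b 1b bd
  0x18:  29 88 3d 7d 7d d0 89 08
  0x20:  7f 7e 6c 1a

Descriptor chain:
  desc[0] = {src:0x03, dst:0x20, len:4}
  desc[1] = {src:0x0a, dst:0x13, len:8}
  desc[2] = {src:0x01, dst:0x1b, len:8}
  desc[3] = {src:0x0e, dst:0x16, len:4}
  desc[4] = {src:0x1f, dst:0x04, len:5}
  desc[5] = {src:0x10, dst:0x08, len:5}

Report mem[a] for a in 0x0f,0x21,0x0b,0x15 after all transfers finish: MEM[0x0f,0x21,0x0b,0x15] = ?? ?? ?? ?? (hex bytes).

MEM[0x0f,0x21,0x0b,0x15] = e7 33 5f 45

  after D0: wrote 4B at 0x20 = e8f057a8
  after D1: wrote 8B at 0x13 = 5f62453d08e7efcb
  after D2: wrote 8B at 0x1b = cc24e8f057a83315
  after D3: wrote 4B at 0x16 = 08e7efcb
  after D4: wrote 5B at 0x04 = 57a83315a8
  after D5: wrote 5B at 0x08 = efcbb25f62
query mem[0x0f]=0xe7, mem[0x21]=0x33, mem[0x0b]=0x5f, mem[0x15]=0x45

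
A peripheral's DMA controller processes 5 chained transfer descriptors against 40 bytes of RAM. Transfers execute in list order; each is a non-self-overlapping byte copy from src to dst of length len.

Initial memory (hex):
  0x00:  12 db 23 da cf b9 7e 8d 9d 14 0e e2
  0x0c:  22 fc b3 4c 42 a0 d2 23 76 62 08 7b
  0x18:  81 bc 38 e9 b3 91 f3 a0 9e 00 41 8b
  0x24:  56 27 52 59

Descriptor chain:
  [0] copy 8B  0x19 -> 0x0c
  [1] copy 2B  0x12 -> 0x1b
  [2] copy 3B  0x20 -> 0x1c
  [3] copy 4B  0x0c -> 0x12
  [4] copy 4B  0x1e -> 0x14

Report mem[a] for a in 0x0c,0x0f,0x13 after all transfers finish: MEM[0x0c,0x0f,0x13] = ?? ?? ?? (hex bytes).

MEM[0x0c,0x0f,0x13] = bc b3 38

[0] 0x19->0x0c len=8 : bc 38 e9 b3 91 f3 a0 9e
[1] 0x12->0x1b len=2 : a0 9e
[2] 0x20->0x1c len=3 : 9e 00 41
[3] 0x0c->0x12 len=4 : bc 38 e9 b3
[4] 0x1e->0x14 len=4 : 41 a0 9e 00
query mem[0x0c]=0xbc, mem[0x0f]=0xb3, mem[0x13]=0x38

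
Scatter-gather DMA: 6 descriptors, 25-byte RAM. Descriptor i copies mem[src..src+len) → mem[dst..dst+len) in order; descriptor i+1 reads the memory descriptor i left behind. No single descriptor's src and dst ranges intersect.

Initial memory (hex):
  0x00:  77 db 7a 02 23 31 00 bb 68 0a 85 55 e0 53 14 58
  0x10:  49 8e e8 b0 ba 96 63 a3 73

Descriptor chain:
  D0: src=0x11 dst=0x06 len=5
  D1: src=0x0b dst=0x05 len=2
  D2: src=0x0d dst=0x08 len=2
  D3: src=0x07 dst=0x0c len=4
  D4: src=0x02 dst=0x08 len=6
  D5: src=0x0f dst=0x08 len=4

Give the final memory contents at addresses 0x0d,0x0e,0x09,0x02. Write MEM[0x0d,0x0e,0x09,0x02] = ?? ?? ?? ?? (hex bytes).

MEM[0x0d,0x0e,0x09,0x02] = e8 14 49 7a

[0] 0x11->0x06 len=5 : 8e e8 b0 ba 96
[1] 0x0b->0x05 len=2 : 55 e0
[2] 0x0d->0x08 len=2 : 53 14
[3] 0x07->0x0c len=4 : e8 53 14 96
[4] 0x02->0x08 len=6 : 7a 02 23 55 e0 e8
[5] 0x0f->0x08 len=4 : 96 49 8e e8
query mem[0x0d]=0xe8, mem[0x0e]=0x14, mem[0x09]=0x49, mem[0x02]=0x7a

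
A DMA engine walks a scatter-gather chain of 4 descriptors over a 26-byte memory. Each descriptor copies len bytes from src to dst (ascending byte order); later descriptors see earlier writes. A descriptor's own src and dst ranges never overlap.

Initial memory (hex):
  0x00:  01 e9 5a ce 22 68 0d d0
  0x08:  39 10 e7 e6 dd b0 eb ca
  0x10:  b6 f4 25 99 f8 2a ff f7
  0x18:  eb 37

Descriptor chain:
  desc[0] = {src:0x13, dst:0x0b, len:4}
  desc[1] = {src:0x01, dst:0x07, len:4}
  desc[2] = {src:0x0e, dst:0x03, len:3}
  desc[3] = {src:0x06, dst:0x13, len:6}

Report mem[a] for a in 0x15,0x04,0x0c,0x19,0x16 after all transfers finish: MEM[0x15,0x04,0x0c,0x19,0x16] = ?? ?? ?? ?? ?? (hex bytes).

MEM[0x15,0x04,0x0c,0x19,0x16] = 5a ca f8 37 ce

#0 dst[0x0b+4] := {0x99,0xf8,0x2a,0xff}
#1 dst[0x07+4] := {0xe9,0x5a,0xce,0x22}
#2 dst[0x03+3] := {0xff,0xca,0xb6}
#3 dst[0x13+6] := {0x0d,0xe9,0x5a,0xce,0x22,0x99}
query mem[0x15]=0x5a, mem[0x04]=0xca, mem[0x0c]=0xf8, mem[0x19]=0x37, mem[0x16]=0xce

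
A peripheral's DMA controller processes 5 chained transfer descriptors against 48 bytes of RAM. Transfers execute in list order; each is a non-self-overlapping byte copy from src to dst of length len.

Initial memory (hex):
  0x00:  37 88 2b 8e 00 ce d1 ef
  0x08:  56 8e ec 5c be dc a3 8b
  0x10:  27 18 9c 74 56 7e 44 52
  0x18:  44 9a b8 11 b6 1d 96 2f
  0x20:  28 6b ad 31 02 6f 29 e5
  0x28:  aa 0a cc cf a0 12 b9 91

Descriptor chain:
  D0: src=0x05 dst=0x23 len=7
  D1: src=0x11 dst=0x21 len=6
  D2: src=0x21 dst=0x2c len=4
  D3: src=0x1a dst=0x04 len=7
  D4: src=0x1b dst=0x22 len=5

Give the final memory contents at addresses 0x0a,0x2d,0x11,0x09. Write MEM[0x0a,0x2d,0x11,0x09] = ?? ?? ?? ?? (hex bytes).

[0] 0x05->0x23 len=7 : ce d1 ef 56 8e ec 5c
[1] 0x11->0x21 len=6 : 18 9c 74 56 7e 44
[2] 0x21->0x2c len=4 : 18 9c 74 56
[3] 0x1a->0x04 len=7 : b8 11 b6 1d 96 2f 28
[4] 0x1b->0x22 len=5 : 11 b6 1d 96 2f
query mem[0x0a]=0x28, mem[0x2d]=0x9c, mem[0x11]=0x18, mem[0x09]=0x2f

MEM[0x0a,0x2d,0x11,0x09] = 28 9c 18 2f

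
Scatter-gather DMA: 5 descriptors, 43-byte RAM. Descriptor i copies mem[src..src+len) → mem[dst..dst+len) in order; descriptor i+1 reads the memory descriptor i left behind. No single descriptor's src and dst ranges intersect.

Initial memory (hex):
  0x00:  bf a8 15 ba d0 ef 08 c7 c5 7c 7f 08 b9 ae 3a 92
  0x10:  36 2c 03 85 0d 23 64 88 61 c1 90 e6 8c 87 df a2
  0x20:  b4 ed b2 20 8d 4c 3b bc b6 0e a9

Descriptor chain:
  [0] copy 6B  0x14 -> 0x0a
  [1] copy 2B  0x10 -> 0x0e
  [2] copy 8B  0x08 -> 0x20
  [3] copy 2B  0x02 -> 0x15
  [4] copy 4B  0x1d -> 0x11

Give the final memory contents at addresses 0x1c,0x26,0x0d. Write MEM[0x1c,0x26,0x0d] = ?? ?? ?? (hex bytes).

[0] 0x14->0x0a len=6 : 0d 23 64 88 61 c1
[1] 0x10->0x0e len=2 : 36 2c
[2] 0x08->0x20 len=8 : c5 7c 0d 23 64 88 36 2c
[3] 0x02->0x15 len=2 : 15 ba
[4] 0x1d->0x11 len=4 : 87 df a2 c5
query mem[0x1c]=0x8c, mem[0x26]=0x36, mem[0x0d]=0x88

MEM[0x1c,0x26,0x0d] = 8c 36 88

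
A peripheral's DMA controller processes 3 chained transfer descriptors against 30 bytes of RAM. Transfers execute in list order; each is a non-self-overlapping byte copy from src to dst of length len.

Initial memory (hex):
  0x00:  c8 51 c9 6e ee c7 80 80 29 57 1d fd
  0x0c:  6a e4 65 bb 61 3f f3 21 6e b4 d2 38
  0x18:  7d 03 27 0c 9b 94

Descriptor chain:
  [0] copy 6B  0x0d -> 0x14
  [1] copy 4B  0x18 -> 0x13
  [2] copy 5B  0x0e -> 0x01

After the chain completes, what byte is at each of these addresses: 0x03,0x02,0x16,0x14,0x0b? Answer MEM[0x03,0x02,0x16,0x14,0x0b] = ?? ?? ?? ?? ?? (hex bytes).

MEM[0x03,0x02,0x16,0x14,0x0b] = 61 bb 0c f3 fd

D0: mem[0x14..0x19] <- [e4 65 bb 61 3f f3]
D1: mem[0x13..0x16] <- [3f f3 27 0c]
D2: mem[0x01..0x05] <- [65 bb 61 3f f3]
query mem[0x03]=0x61, mem[0x02]=0xbb, mem[0x16]=0x0c, mem[0x14]=0xf3, mem[0x0b]=0xfd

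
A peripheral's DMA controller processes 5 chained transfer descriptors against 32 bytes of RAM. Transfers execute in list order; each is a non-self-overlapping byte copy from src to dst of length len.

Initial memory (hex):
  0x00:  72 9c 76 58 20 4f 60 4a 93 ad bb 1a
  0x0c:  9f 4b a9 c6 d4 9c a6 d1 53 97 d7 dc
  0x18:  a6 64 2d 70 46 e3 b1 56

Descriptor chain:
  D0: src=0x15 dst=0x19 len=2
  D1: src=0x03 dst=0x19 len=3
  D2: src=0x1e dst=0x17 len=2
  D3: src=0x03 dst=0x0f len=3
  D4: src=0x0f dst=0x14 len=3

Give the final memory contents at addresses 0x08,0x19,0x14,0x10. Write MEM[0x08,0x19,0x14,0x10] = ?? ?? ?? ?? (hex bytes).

MEM[0x08,0x19,0x14,0x10] = 93 58 58 20

D0: mem[0x19..0x1a] <- [97 d7]
D1: mem[0x19..0x1b] <- [58 20 4f]
D2: mem[0x17..0x18] <- [b1 56]
D3: mem[0x0f..0x11] <- [58 20 4f]
D4: mem[0x14..0x16] <- [58 20 4f]
query mem[0x08]=0x93, mem[0x19]=0x58, mem[0x14]=0x58, mem[0x10]=0x20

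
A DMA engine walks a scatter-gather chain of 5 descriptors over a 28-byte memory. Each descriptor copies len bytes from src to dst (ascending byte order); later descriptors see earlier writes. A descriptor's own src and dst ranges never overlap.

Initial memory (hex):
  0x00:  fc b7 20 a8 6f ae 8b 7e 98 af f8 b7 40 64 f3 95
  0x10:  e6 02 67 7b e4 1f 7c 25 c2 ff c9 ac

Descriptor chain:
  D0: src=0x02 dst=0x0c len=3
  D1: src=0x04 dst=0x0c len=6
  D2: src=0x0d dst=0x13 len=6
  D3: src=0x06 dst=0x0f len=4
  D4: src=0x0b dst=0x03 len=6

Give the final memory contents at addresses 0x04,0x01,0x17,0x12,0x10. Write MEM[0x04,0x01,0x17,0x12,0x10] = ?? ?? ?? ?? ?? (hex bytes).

#0 dst[0x0c+3] := {0x20,0xa8,0x6f}
#1 dst[0x0c+6] := {0x6f,0xae,0x8b,0x7e,0x98,0xaf}
#2 dst[0x13+6] := {0xae,0x8b,0x7e,0x98,0xaf,0x67}
#3 dst[0x0f+4] := {0x8b,0x7e,0x98,0xaf}
#4 dst[0x03+6] := {0xb7,0x6f,0xae,0x8b,0x8b,0x7e}
query mem[0x04]=0x6f, mem[0x01]=0xb7, mem[0x17]=0xaf, mem[0x12]=0xaf, mem[0x10]=0x7e

MEM[0x04,0x01,0x17,0x12,0x10] = 6f b7 af af 7e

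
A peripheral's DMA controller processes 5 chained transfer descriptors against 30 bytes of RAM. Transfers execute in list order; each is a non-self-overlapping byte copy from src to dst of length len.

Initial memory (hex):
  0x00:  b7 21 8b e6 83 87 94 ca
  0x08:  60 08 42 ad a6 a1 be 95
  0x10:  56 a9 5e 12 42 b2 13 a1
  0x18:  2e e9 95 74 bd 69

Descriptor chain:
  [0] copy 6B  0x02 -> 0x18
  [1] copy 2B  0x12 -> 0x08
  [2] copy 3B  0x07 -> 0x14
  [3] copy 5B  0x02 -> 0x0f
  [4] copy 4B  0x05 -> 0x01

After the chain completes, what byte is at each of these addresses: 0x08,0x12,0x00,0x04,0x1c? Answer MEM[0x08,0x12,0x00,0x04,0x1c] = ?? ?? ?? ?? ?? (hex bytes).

MEM[0x08,0x12,0x00,0x04,0x1c] = 5e 87 b7 5e 94

D0: mem[0x18..0x1d] <- [8b e6 83 87 94 ca]
D1: mem[0x08..0x09] <- [5e 12]
D2: mem[0x14..0x16] <- [ca 5e 12]
D3: mem[0x0f..0x13] <- [8b e6 83 87 94]
D4: mem[0x01..0x04] <- [87 94 ca 5e]
query mem[0x08]=0x5e, mem[0x12]=0x87, mem[0x00]=0xb7, mem[0x04]=0x5e, mem[0x1c]=0x94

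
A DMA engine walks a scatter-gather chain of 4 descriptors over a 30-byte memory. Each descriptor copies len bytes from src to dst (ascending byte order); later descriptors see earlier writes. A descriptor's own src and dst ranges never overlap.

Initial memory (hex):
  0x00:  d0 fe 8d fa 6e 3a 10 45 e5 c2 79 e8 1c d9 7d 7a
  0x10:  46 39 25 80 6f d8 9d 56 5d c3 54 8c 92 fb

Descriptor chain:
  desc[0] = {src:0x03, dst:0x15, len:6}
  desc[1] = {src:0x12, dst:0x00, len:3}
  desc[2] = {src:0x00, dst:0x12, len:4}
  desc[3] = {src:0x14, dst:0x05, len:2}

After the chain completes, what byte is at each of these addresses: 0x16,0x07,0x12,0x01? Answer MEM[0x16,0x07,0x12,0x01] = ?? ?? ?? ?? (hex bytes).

MEM[0x16,0x07,0x12,0x01] = 6e 45 25 80

D0: mem[0x15..0x1a] <- [fa 6e 3a 10 45 e5]
D1: mem[0x00..0x02] <- [25 80 6f]
D2: mem[0x12..0x15] <- [25 80 6f fa]
D3: mem[0x05..0x06] <- [6f fa]
query mem[0x16]=0x6e, mem[0x07]=0x45, mem[0x12]=0x25, mem[0x01]=0x80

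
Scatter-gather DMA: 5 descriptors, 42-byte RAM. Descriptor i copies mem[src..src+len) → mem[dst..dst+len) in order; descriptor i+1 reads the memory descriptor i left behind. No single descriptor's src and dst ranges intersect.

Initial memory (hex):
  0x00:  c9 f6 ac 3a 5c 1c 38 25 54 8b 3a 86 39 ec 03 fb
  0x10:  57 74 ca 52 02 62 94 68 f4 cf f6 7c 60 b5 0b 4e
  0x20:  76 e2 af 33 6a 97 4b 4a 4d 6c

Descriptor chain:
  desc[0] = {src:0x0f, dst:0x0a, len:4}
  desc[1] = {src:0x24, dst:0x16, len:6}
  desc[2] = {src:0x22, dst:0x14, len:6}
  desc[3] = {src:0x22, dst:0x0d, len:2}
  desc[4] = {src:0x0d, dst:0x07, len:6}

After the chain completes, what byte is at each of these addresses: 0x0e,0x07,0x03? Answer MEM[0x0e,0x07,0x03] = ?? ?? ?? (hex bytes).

MEM[0x0e,0x07,0x03] = 33 af 3a

#0 dst[0x0a+4] := {0xfb,0x57,0x74,0xca}
#1 dst[0x16+6] := {0x6a,0x97,0x4b,0x4a,0x4d,0x6c}
#2 dst[0x14+6] := {0xaf,0x33,0x6a,0x97,0x4b,0x4a}
#3 dst[0x0d+2] := {0xaf,0x33}
#4 dst[0x07+6] := {0xaf,0x33,0xfb,0x57,0x74,0xca}
query mem[0x0e]=0x33, mem[0x07]=0xaf, mem[0x03]=0x3a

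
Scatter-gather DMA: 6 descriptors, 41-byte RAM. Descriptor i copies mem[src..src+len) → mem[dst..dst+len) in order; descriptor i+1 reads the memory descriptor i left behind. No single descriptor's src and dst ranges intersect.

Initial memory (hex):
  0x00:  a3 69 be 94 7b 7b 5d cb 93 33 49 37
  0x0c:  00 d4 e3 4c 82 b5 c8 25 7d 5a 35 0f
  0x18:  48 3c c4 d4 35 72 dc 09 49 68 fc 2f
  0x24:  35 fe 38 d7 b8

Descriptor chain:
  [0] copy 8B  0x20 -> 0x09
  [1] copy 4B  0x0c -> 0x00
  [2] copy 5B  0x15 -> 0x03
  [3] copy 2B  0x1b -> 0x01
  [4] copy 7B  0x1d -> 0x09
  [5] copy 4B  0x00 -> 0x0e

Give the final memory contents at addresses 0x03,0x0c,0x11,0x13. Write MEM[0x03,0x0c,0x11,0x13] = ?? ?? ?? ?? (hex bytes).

MEM[0x03,0x0c,0x11,0x13] = 5a 49 5a 25

[0] 0x20->0x09 len=8 : 49 68 fc 2f 35 fe 38 d7
[1] 0x0c->0x00 len=4 : 2f 35 fe 38
[2] 0x15->0x03 len=5 : 5a 35 0f 48 3c
[3] 0x1b->0x01 len=2 : d4 35
[4] 0x1d->0x09 len=7 : 72 dc 09 49 68 fc 2f
[5] 0x00->0x0e len=4 : 2f d4 35 5a
query mem[0x03]=0x5a, mem[0x0c]=0x49, mem[0x11]=0x5a, mem[0x13]=0x25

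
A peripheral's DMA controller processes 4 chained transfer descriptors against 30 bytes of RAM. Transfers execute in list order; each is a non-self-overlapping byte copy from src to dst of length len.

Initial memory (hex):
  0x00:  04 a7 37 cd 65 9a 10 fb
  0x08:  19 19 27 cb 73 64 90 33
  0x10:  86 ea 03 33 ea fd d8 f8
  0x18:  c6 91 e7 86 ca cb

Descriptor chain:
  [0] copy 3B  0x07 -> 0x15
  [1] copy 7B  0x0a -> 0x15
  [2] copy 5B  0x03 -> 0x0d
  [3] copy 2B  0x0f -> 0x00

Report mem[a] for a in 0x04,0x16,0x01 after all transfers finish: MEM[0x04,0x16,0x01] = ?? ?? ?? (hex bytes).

MEM[0x04,0x16,0x01] = 65 cb 10

[0] 0x07->0x15 len=3 : fb 19 19
[1] 0x0a->0x15 len=7 : 27 cb 73 64 90 33 86
[2] 0x03->0x0d len=5 : cd 65 9a 10 fb
[3] 0x0f->0x00 len=2 : 9a 10
query mem[0x04]=0x65, mem[0x16]=0xcb, mem[0x01]=0x10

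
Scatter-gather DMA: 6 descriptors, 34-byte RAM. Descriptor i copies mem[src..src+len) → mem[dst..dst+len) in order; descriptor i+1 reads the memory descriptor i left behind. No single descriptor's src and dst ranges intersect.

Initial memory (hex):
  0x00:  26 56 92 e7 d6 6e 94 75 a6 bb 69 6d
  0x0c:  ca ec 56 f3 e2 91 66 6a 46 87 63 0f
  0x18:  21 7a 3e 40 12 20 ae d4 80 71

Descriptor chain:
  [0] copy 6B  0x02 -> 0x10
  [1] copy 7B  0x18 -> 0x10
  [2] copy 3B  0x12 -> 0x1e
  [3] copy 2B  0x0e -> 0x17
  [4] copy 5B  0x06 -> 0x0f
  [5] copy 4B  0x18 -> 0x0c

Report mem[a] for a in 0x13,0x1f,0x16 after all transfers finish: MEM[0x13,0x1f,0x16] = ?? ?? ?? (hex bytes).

#0 dst[0x10+6] := {0x92,0xe7,0xd6,0x6e,0x94,0x75}
#1 dst[0x10+7] := {0x21,0x7a,0x3e,0x40,0x12,0x20,0xae}
#2 dst[0x1e+3] := {0x3e,0x40,0x12}
#3 dst[0x17+2] := {0x56,0xf3}
#4 dst[0x0f+5] := {0x94,0x75,0xa6,0xbb,0x69}
#5 dst[0x0c+4] := {0xf3,0x7a,0x3e,0x40}
query mem[0x13]=0x69, mem[0x1f]=0x40, mem[0x16]=0xae

MEM[0x13,0x1f,0x16] = 69 40 ae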